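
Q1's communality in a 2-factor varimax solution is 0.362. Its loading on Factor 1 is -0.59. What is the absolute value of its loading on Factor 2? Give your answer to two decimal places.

Under orthogonal rotation h² = Σλ², so λ_Factor 2² = h² − (0.3481) = 0.362 − 0.3481 = 0.0139.
|λ| = √0.0139 = 0.1179.

0.12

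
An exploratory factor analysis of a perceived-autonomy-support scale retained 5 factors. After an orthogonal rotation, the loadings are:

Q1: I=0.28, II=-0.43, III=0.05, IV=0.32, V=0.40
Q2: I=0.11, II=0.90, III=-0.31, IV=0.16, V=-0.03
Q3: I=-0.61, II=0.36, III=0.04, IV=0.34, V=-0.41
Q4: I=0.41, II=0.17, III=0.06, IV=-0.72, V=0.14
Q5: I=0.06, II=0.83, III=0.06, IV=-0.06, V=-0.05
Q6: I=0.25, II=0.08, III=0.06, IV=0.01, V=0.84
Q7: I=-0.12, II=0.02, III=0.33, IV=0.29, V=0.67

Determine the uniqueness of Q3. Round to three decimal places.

h² = (-0.61)² + 0.36² + 0.04² + 0.34² + (-0.41)² = 0.3721 + 0.1296 + 0.0016 + 0.1156 + 0.1681 = 0.7870
Uniqueness u² = 1 − h² = 1 − 0.7870 = 0.2130

0.213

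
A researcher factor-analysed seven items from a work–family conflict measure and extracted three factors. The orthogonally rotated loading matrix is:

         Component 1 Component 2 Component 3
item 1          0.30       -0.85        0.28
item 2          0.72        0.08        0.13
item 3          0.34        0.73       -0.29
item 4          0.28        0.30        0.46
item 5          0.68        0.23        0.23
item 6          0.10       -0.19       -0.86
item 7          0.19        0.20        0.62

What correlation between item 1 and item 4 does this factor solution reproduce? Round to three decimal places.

r̂ = Σ λ_i·λ_j across factors = (0.30)(0.28) + (-0.85)(0.30) + (0.28)(0.46)
  = +0.0840 -0.2550 +0.1288 = -0.0422

-0.042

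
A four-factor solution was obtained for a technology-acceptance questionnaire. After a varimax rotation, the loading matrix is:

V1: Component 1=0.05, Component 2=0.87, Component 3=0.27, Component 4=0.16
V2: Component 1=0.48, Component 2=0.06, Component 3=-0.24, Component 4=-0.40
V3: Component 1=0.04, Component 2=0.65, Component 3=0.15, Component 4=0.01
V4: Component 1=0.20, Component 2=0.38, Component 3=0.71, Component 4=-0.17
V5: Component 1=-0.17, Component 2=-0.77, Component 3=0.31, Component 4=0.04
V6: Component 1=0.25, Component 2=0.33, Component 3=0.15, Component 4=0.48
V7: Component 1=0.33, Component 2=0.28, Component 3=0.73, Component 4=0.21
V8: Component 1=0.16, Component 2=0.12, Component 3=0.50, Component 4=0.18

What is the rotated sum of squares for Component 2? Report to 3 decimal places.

2.122

SS loadings for Component 2 = 0.87² + 0.06² + 0.65² + 0.38² + (-0.77)² + 0.33² + 0.28² + 0.12² = 0.7569 + 0.0036 + 0.4225 + 0.1444 + 0.5929 + 0.1089 + 0.0784 + 0.0144 = 2.1220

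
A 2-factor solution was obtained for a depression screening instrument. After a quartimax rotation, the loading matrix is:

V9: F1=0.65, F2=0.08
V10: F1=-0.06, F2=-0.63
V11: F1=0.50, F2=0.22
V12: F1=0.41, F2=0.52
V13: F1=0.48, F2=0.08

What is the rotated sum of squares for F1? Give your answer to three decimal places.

SS loadings for F1 = 0.65² + (-0.06)² + 0.50² + 0.41² + 0.48² = 0.4225 + 0.0036 + 0.2500 + 0.1681 + 0.2304 = 1.0746

1.075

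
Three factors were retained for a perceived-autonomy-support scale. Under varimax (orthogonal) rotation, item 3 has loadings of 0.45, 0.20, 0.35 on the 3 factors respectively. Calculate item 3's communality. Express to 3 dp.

h² = 0.45² + 0.20² + 0.35² = 0.2025 + 0.0400 + 0.1225 = 0.3650

0.365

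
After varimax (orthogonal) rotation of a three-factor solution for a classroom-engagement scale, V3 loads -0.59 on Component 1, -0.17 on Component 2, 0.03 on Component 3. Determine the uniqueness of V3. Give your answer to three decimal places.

h² = (-0.59)² + (-0.17)² + 0.03² = 0.3481 + 0.0289 + 0.0009 = 0.3779
Uniqueness u² = 1 − h² = 1 − 0.3779 = 0.6221

0.622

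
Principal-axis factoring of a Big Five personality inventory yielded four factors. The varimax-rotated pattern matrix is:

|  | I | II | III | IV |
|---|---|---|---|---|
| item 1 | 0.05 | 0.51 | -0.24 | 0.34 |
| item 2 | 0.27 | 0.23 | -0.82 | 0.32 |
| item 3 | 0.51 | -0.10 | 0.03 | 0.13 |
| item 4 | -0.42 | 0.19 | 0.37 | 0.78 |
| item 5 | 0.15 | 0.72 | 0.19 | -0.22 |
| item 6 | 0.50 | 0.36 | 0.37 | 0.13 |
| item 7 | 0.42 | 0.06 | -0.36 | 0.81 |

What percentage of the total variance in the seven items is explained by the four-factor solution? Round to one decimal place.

Communalities: 0.4358, 0.9006, 0.2879, 0.9578, 0.6254, 0.5334, 0.9657; Σh² = 4.7066.
Total variance with 7 standardized items is 7, so the solution explains 4.7066/7 = 0.6724 = 67.24%.

67.2%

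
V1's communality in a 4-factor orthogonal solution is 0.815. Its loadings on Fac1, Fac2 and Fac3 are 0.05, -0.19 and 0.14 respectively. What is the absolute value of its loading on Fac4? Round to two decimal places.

0.87

Under orthogonal rotation h² = Σλ², so λ_Fac4² = h² − (0.0582) = 0.815 − 0.0582 = 0.7568.
|λ| = √0.7568 = 0.8699.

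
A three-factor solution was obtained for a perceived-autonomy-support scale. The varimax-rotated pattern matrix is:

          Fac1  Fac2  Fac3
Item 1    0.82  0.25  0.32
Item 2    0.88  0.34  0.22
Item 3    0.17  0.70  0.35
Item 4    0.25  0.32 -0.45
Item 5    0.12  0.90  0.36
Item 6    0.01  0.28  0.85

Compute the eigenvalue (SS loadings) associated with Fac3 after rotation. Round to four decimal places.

1.3279

SS loadings for Fac3 = 0.32² + 0.22² + 0.35² + (-0.45)² + 0.36² + 0.85² = 0.1024 + 0.0484 + 0.1225 + 0.2025 + 0.1296 + 0.7225 = 1.3279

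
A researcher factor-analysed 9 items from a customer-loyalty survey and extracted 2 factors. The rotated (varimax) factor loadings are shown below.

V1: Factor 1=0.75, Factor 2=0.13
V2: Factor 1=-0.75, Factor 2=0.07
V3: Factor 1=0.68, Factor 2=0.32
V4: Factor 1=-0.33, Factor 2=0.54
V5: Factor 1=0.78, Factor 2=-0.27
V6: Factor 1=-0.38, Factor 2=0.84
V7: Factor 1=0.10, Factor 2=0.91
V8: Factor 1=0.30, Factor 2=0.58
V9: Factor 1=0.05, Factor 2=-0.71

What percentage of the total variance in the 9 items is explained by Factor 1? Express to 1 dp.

SS loadings for Factor 1 = 0.75² + (-0.75)² + 0.68² + (-0.33)² + 0.78² + (-0.38)² + 0.10² + 0.30² + 0.05² = 2.5516
With 9 standardized items, total variance = 9. Proportion = 2.5516/9 = 0.2835 → 28.35%.

28.4%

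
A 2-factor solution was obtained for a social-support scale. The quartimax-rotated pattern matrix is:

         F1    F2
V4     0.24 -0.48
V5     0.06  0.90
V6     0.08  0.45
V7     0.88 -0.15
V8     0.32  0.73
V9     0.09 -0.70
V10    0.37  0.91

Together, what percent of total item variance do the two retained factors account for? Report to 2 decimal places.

60.08%

SS loadings by factor: 1.0894, 3.1164; total = 4.2058.
Total variance with 7 standardized items is 7, so the solution explains 4.2058/7 = 0.6008 = 60.08%.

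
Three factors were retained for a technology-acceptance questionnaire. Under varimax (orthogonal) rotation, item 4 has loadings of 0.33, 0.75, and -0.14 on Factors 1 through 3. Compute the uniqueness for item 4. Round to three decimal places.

h² = 0.33² + 0.75² + (-0.14)² = 0.1089 + 0.5625 + 0.0196 = 0.6910
Uniqueness u² = 1 − h² = 1 − 0.6910 = 0.3090

0.309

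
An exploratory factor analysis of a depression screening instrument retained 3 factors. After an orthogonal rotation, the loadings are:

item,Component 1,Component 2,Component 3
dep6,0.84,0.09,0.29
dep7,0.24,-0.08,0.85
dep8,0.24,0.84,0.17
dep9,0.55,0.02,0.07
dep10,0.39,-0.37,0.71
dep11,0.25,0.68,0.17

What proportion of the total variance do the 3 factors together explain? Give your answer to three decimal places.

0.672

SS loadings by factor: 1.3379, 1.3198, 1.3734; total = 4.0311.
Total variance with 6 standardized items is 6, so the solution explains 4.0311/6 = 0.6718.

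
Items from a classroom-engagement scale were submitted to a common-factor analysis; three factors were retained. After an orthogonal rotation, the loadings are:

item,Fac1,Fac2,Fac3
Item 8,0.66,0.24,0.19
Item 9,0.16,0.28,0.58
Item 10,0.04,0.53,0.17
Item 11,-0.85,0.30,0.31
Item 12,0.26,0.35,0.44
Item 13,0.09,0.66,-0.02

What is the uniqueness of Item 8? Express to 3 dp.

h² = 0.66² + 0.24² + 0.19² = 0.4356 + 0.0576 + 0.0361 = 0.5293
Uniqueness u² = 1 − h² = 1 − 0.5293 = 0.4707

0.471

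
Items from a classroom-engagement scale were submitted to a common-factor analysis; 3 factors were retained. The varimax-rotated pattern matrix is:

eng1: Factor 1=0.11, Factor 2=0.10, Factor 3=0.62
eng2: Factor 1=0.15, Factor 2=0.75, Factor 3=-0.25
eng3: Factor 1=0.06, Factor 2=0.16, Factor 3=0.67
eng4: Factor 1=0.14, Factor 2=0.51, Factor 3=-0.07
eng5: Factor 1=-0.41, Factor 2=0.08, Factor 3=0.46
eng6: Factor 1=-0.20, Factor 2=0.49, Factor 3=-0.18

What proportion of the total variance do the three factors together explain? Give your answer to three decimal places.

0.419

SS loadings by factor: 0.2659, 1.1047, 1.1447; total = 2.5153.
Total variance with 6 standardized items is 6, so the solution explains 2.5153/6 = 0.4192.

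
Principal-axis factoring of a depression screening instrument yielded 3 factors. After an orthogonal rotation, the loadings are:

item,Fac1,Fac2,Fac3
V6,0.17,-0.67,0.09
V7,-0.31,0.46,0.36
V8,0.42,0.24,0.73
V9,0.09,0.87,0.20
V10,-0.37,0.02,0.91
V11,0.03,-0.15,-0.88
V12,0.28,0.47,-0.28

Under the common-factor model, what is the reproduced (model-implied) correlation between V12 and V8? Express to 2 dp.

0.03

r̂ = Σ λ_i·λ_j across factors = (0.28)(0.42) + (0.47)(0.24) + (-0.28)(0.73)
  = +0.1176 +0.1128 -0.2044 = 0.0260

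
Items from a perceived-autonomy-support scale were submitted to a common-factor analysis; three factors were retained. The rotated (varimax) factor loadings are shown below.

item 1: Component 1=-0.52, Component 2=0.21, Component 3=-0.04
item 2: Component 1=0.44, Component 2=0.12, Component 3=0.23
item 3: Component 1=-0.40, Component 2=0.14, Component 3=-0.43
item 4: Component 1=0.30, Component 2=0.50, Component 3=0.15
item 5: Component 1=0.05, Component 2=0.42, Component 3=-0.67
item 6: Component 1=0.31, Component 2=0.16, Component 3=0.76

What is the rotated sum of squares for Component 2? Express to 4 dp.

0.5301

SS loadings for Component 2 = 0.21² + 0.12² + 0.14² + 0.50² + 0.42² + 0.16² = 0.0441 + 0.0144 + 0.0196 + 0.2500 + 0.1764 + 0.0256 = 0.5301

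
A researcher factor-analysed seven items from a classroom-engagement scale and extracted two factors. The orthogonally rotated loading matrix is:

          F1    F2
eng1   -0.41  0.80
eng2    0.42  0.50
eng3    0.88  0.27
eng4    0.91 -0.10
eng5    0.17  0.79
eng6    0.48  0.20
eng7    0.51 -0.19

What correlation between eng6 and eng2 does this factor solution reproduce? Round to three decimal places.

0.302

r̂ = Σ λ_i·λ_j across factors = (0.48)(0.42) + (0.20)(0.50)
  = +0.2016 +0.1000 = 0.3016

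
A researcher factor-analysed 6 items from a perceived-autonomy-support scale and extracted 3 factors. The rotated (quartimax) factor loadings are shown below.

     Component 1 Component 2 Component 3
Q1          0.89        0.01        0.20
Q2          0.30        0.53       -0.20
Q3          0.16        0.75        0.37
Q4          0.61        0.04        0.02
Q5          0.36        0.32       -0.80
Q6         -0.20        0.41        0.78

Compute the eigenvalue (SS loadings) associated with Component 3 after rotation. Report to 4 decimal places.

SS loadings for Component 3 = 0.20² + (-0.20)² + 0.37² + 0.02² + (-0.80)² + 0.78² = 0.0400 + 0.0400 + 0.1369 + 0.0004 + 0.6400 + 0.6084 = 1.4657

1.4657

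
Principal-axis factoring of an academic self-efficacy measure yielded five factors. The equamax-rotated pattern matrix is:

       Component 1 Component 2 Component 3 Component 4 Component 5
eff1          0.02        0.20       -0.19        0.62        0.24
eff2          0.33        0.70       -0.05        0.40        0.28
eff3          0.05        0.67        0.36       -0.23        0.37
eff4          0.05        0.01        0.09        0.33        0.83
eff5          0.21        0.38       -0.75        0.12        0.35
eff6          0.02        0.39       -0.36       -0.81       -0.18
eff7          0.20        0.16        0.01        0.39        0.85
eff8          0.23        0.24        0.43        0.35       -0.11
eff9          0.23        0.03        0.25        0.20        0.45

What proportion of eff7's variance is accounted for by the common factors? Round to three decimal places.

0.940

h² = 0.20² + 0.16² + 0.01² + 0.39² + 0.85² = 0.0400 + 0.0256 + 0.0001 + 0.1521 + 0.7225 = 0.9403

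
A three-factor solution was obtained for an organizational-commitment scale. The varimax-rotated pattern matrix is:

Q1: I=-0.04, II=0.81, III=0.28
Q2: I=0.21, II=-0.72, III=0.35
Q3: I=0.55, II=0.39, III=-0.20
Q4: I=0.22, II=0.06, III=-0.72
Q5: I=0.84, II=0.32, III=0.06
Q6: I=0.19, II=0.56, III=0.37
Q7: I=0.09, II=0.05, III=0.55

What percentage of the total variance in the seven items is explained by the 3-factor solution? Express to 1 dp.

Communalities: 0.7361, 0.6850, 0.4946, 0.5704, 0.8116, 0.4866, 0.3131; Σh² = 4.0974.
Total variance with 7 standardized items is 7, so the solution explains 4.0974/7 = 0.5853 = 58.53%.

58.5%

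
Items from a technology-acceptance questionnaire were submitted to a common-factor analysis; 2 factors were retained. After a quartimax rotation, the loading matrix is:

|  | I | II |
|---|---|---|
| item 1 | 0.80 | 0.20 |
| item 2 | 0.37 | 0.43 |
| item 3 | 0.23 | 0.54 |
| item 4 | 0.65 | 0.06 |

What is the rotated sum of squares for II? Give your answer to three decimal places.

0.520

SS loadings for II = 0.20² + 0.43² + 0.54² + 0.06² = 0.0400 + 0.1849 + 0.2916 + 0.0036 = 0.5201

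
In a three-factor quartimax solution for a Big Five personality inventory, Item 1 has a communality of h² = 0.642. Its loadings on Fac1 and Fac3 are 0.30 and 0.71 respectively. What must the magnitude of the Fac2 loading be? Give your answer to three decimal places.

0.219

Under orthogonal rotation h² = Σλ², so λ_Fac2² = h² − (0.5941) = 0.642 − 0.5941 = 0.0479.
|λ| = √0.0479 = 0.2189.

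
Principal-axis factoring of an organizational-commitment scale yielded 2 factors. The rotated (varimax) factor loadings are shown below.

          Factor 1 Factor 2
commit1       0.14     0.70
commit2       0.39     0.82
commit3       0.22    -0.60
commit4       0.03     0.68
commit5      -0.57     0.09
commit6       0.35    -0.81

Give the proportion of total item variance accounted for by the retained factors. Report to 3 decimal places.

Communalities: 0.5096, 0.8245, 0.4084, 0.4633, 0.3330, 0.7786; Σh² = 3.3174.
Total variance with 6 standardized items is 6, so the solution explains 3.3174/6 = 0.5529.

0.553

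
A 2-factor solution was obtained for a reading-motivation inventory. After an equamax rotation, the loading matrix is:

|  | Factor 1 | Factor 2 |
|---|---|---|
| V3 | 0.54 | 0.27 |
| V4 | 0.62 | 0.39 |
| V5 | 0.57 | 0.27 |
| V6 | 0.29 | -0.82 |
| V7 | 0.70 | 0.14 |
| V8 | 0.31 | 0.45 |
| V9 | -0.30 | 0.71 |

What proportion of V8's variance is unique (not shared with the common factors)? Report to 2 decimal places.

h² = 0.31² + 0.45² = 0.0961 + 0.2025 = 0.2986
Uniqueness u² = 1 − h² = 1 − 0.2986 = 0.7014

0.70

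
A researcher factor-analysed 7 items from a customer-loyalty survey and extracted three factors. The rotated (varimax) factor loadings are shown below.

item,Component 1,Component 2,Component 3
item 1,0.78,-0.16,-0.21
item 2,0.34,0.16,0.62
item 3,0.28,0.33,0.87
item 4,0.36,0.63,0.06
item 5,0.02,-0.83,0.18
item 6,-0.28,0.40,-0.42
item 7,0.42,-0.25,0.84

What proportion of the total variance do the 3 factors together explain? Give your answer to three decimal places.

0.680

SS loadings by factor: 1.1872, 1.4684, 2.1034; total = 4.7590.
Total variance with 7 standardized items is 7, so the solution explains 4.7590/7 = 0.6799.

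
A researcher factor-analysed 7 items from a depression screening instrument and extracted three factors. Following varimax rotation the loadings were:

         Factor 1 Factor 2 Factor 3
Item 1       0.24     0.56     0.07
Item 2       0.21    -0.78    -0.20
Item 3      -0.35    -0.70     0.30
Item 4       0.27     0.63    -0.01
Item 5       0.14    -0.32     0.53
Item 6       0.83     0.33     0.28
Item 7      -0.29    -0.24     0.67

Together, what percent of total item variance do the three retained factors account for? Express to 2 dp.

Communalities: 0.3761, 0.6925, 0.7025, 0.4699, 0.4029, 0.8762, 0.5906; Σh² = 4.1107.
Total variance with 7 standardized items is 7, so the solution explains 4.1107/7 = 0.5872 = 58.72%.

58.72%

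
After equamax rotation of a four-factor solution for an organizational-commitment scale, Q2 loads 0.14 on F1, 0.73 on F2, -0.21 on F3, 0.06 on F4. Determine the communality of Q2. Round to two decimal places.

h² = 0.14² + 0.73² + (-0.21)² + 0.06² = 0.0196 + 0.5329 + 0.0441 + 0.0036 = 0.6002

0.60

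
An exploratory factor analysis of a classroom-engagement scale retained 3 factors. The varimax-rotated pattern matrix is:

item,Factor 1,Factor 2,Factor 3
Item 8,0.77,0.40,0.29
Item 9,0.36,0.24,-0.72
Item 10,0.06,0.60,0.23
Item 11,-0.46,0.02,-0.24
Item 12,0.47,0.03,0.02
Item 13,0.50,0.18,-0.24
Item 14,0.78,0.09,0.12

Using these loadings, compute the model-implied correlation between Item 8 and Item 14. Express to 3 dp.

r̂ = Σ λ_i·λ_j across factors = (0.77)(0.78) + (0.40)(0.09) + (0.29)(0.12)
  = +0.6006 +0.0360 +0.0348 = 0.6714

0.671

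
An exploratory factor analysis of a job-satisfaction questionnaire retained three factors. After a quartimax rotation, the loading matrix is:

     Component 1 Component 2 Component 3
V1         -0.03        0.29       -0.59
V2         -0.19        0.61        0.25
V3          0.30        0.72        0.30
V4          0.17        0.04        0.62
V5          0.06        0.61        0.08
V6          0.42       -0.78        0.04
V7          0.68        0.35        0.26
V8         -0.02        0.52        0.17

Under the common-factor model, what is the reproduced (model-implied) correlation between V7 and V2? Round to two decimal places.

0.15

r̂ = Σ λ_i·λ_j across factors = (0.68)(-0.19) + (0.35)(0.61) + (0.26)(0.25)
  = -0.1292 +0.2135 +0.0650 = 0.1493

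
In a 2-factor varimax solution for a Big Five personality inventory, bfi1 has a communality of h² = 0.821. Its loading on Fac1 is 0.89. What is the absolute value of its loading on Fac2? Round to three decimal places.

0.170

Under orthogonal rotation h² = Σλ², so λ_Fac2² = h² − (0.7921) = 0.821 − 0.7921 = 0.0289.
|λ| = √0.0289 = 0.1700.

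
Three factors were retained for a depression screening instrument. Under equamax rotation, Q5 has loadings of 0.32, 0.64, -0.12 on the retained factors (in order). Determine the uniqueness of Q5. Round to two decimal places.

h² = 0.32² + 0.64² + (-0.12)² = 0.1024 + 0.4096 + 0.0144 = 0.5264
Uniqueness u² = 1 − h² = 1 − 0.5264 = 0.4736

0.47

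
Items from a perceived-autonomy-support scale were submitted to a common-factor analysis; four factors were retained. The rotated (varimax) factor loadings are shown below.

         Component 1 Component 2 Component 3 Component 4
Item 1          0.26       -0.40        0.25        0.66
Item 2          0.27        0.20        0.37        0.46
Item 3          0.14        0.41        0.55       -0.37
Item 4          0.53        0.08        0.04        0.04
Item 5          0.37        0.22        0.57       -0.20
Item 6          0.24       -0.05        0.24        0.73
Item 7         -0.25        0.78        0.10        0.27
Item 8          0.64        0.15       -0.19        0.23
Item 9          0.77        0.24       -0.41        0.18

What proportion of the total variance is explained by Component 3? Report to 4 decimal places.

SS loadings for Component 3 = 0.25² + 0.37² + 0.55² + 0.04² + 0.57² + 0.24² + 0.10² + (-0.19)² + (-0.41)² = 1.1002
Proportion of variance = 1.1002 / 9 = 0.1222.

0.1222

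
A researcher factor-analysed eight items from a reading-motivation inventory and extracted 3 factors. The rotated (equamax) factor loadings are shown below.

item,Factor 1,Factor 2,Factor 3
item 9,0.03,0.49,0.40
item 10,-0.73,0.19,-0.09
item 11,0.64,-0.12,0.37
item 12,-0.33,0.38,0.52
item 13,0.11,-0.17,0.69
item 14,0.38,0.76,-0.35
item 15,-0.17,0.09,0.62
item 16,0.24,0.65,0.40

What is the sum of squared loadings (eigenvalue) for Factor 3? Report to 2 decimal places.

SS loadings for Factor 3 = 0.40² + (-0.09)² + 0.37² + 0.52² + 0.69² + (-0.35)² + 0.62² + 0.40² = 0.1600 + 0.0081 + 0.1369 + 0.2704 + 0.4761 + 0.1225 + 0.3844 + 0.1600 = 1.7184

1.72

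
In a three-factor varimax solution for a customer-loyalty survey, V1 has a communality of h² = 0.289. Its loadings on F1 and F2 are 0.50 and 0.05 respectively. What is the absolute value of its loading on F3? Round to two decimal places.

0.19

Under orthogonal rotation h² = Σλ², so λ_F3² = h² − (0.2525) = 0.289 − 0.2525 = 0.0365.
|λ| = √0.0365 = 0.1910.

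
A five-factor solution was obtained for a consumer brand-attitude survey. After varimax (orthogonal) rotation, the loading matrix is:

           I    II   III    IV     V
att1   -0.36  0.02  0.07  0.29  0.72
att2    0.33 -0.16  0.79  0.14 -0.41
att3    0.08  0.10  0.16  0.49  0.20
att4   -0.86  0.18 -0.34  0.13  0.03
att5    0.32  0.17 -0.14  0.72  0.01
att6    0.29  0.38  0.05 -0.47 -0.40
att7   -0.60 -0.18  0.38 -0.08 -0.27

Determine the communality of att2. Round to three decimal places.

0.946

h² = 0.33² + (-0.16)² + 0.79² + 0.14² + (-0.41)² = 0.1089 + 0.0256 + 0.6241 + 0.0196 + 0.1681 = 0.9463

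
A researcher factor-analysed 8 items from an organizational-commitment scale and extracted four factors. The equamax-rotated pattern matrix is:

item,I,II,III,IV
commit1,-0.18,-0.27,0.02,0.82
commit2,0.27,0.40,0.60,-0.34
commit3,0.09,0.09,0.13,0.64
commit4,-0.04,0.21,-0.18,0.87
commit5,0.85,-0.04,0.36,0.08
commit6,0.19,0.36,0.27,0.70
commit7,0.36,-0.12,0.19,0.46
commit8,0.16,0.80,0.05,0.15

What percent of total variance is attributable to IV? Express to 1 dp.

33.6%

SS loadings for IV = 0.82² + (-0.34)² + 0.64² + 0.87² + 0.08² + 0.70² + 0.46² + 0.15² = 2.6850
With 8 standardized items, total variance = 8. Proportion = 2.6850/8 = 0.3356 → 33.56%.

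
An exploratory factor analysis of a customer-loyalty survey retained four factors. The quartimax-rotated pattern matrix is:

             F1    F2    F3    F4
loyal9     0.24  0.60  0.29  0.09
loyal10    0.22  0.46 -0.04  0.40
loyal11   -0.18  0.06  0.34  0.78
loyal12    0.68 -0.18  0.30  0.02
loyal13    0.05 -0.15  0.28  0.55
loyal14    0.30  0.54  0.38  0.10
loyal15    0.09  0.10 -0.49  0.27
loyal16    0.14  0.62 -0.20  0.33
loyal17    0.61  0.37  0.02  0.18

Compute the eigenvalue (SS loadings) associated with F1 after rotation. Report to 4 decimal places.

1.0931

SS loadings for F1 = 0.24² + 0.22² + (-0.18)² + 0.68² + 0.05² + 0.30² + 0.09² + 0.14² + 0.61² = 0.0576 + 0.0484 + 0.0324 + 0.4624 + 0.0025 + 0.0900 + 0.0081 + 0.0196 + 0.3721 = 1.0931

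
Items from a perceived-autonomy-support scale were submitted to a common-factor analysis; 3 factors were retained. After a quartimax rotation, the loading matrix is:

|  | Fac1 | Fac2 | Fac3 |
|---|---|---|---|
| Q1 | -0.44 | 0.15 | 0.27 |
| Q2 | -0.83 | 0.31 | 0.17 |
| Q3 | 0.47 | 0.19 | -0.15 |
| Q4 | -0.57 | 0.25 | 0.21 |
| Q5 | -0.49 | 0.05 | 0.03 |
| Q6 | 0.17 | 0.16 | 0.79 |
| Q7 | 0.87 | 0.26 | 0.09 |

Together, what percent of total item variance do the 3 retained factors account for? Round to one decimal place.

51.0%

SS loadings by factor: 2.4542, 0.3129, 0.8015; total = 3.5686.
Total variance with 7 standardized items is 7, so the solution explains 3.5686/7 = 0.5098 = 50.98%.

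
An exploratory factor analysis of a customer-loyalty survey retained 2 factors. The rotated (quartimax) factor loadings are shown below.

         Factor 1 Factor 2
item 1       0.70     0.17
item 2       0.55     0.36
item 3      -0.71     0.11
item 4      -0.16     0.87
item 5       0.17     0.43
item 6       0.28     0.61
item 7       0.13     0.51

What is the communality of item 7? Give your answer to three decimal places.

h² = 0.13² + 0.51² = 0.0169 + 0.2601 = 0.2770

0.277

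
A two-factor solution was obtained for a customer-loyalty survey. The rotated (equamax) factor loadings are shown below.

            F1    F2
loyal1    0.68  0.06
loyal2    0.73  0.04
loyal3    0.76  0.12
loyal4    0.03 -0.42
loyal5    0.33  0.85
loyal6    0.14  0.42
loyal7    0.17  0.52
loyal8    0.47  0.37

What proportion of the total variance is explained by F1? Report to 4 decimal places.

SS loadings for F1 = 0.68² + 0.73² + 0.76² + 0.03² + 0.33² + 0.14² + 0.17² + 0.47² = 1.9521
Proportion of variance = 1.9521 / 8 = 0.2440.

0.2440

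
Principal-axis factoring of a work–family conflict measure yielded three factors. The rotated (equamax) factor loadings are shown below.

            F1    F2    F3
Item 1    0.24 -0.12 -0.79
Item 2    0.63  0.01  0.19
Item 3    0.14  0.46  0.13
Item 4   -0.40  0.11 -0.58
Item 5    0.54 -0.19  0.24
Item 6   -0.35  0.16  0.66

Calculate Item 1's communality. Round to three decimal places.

0.696

h² = 0.24² + (-0.12)² + (-0.79)² = 0.0576 + 0.0144 + 0.6241 = 0.6961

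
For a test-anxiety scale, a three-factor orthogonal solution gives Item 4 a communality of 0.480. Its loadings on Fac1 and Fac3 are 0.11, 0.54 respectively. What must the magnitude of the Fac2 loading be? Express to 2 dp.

Under orthogonal rotation h² = Σλ², so λ_Fac2² = h² − (0.3037) = 0.480 − 0.3037 = 0.1763.
|λ| = √0.1763 = 0.4199.

0.42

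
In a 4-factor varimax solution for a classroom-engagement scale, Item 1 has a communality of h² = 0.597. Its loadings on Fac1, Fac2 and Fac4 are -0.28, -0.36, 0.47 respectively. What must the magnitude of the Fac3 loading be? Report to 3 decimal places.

Under orthogonal rotation h² = Σλ², so λ_Fac3² = h² − (0.4289) = 0.597 − 0.4289 = 0.1681.
|λ| = √0.1681 = 0.4100.

0.410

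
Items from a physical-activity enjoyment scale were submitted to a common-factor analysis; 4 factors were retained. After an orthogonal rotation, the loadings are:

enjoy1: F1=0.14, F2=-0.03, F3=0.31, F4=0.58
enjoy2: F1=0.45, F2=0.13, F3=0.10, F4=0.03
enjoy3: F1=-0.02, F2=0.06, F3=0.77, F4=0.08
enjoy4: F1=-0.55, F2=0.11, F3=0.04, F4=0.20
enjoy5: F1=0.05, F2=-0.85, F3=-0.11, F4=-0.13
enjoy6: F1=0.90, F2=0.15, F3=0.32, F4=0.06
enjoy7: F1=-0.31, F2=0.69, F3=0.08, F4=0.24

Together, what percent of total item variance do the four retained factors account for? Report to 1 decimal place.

56.7%

Communalities: 0.4530, 0.2303, 0.6033, 0.3562, 0.7540, 0.9385, 0.6362; Σh² = 3.9715.
Total variance with 7 standardized items is 7, so the solution explains 3.9715/7 = 0.5674 = 56.74%.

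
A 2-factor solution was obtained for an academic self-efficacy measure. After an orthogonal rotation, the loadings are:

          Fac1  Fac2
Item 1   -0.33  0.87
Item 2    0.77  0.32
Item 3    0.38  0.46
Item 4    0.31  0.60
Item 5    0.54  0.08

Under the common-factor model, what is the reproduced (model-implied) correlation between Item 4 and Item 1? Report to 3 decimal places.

r̂ = Σ λ_i·λ_j across factors = (0.31)(-0.33) + (0.60)(0.87)
  = -0.1023 +0.5220 = 0.4197

0.420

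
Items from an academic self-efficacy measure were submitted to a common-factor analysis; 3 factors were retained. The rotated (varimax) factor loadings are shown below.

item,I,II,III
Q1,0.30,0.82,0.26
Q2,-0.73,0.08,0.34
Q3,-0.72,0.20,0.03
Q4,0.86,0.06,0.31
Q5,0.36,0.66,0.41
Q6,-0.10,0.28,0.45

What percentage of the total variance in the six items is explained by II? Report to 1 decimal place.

SS loadings for II = 0.82² + 0.08² + 0.20² + 0.06² + 0.66² + 0.28² = 1.2364
With 6 standardized items, total variance = 6. Proportion = 1.2364/6 = 0.2061 → 20.61%.

20.6%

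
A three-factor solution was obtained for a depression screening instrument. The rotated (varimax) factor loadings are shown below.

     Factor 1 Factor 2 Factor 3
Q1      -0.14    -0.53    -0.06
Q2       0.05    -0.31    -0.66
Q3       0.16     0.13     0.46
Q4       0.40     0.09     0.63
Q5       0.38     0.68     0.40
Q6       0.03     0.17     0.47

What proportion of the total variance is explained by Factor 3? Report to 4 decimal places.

0.2381

SS loadings for Factor 3 = (-0.06)² + (-0.66)² + 0.46² + 0.63² + 0.40² + 0.47² = 1.4286
Proportion of variance = 1.4286 / 6 = 0.2381.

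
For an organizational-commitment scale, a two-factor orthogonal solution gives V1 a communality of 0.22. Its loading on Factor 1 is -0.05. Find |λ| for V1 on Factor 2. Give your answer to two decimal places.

0.47

Under orthogonal rotation h² = Σλ², so λ_Factor 2² = h² − (0.0025) = 0.22 − 0.0025 = 0.2175.
|λ| = √0.2175 = 0.4664.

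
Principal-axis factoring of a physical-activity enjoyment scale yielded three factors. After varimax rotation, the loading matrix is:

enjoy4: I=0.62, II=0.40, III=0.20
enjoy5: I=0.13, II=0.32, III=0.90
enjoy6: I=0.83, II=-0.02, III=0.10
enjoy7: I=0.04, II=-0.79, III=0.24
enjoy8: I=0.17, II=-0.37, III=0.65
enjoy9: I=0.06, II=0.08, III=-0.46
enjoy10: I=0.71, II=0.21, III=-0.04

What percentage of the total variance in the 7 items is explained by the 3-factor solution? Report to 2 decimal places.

SS loadings by factor: 1.6284, 1.0743, 1.5533; total = 4.2560.
Total variance with 7 standardized items is 7, so the solution explains 4.2560/7 = 0.6080 = 60.80%.

60.80%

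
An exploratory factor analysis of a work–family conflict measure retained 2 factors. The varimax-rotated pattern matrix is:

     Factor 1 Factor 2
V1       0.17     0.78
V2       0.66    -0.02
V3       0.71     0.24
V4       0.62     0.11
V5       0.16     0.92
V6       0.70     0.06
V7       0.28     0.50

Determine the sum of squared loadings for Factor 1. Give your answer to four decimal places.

1.9470

SS loadings for Factor 1 = 0.17² + 0.66² + 0.71² + 0.62² + 0.16² + 0.70² + 0.28² = 0.0289 + 0.4356 + 0.5041 + 0.3844 + 0.0256 + 0.4900 + 0.0784 = 1.9470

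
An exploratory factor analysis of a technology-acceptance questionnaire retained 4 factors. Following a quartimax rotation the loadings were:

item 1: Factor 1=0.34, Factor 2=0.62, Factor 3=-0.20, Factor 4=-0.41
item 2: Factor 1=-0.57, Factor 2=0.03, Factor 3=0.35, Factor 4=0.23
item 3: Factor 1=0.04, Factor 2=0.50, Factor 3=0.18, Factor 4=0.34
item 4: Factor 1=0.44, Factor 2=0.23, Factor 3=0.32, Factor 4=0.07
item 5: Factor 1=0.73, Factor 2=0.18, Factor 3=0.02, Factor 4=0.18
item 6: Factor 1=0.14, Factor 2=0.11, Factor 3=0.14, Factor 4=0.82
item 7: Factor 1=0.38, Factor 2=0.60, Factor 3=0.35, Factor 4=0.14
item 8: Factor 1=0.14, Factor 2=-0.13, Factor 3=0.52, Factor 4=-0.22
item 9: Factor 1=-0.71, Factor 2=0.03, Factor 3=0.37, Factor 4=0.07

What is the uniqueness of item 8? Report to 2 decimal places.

h² = 0.14² + (-0.13)² + 0.52² + (-0.22)² = 0.0196 + 0.0169 + 0.2704 + 0.0484 = 0.3553
Uniqueness u² = 1 − h² = 1 − 0.3553 = 0.6447

0.64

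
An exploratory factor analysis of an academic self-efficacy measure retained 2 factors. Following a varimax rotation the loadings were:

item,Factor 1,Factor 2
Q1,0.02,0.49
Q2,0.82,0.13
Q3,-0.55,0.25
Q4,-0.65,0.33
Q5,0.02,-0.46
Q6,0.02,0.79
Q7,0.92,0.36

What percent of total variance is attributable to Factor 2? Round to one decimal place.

SS loadings for Factor 2 = 0.49² + 0.13² + 0.25² + 0.33² + (-0.46)² + 0.79² + 0.36² = 1.3937
With 7 standardized items, total variance = 7. Proportion = 1.3937/7 = 0.1991 → 19.91%.

19.9%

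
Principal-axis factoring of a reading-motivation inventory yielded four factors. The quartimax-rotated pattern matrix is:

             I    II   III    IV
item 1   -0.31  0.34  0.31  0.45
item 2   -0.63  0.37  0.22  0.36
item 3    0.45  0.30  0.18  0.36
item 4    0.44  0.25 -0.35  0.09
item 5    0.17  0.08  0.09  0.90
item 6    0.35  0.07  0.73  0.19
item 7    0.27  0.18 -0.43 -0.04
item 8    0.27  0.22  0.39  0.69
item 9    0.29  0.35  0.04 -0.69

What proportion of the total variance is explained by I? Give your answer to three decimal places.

0.141

SS loadings for I = (-0.31)² + (-0.63)² + 0.45² + 0.44² + 0.17² + 0.35² + 0.27² + 0.27² + 0.29² = 1.2704
Proportion of variance = 1.2704 / 9 = 0.1412.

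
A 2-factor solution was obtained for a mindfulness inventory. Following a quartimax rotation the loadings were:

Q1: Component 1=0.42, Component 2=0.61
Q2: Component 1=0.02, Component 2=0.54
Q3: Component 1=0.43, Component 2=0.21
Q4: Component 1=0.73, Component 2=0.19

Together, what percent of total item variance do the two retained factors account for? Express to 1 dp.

SS loadings by factor: 0.8946, 0.7439; total = 1.6385.
Total variance with 4 standardized items is 4, so the solution explains 1.6385/4 = 0.4096 = 40.96%.

41.0%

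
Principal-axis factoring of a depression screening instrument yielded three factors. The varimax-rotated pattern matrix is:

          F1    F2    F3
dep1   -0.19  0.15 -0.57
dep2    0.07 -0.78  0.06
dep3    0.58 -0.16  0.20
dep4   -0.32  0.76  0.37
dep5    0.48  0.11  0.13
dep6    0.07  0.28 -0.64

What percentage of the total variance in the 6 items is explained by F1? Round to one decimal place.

11.9%

SS loadings for F1 = (-0.19)² + 0.07² + 0.58² + (-0.32)² + 0.48² + 0.07² = 0.7151
With 6 standardized items, total variance = 6. Proportion = 0.7151/6 = 0.1192 → 11.92%.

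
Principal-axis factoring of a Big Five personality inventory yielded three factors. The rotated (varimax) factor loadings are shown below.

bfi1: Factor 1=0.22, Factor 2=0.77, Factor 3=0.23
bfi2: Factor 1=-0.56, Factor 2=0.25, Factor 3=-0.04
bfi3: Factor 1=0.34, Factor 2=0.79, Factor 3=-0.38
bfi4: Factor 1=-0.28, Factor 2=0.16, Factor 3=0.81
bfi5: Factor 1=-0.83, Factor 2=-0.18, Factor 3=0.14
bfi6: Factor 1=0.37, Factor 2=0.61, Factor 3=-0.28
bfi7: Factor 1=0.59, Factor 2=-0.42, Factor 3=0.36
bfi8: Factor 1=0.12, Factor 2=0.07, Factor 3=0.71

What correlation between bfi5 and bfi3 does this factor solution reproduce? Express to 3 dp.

-0.478

r̂ = Σ λ_i·λ_j across factors = (-0.83)(0.34) + (-0.18)(0.79) + (0.14)(-0.38)
  = -0.2822 -0.1422 -0.0532 = -0.4776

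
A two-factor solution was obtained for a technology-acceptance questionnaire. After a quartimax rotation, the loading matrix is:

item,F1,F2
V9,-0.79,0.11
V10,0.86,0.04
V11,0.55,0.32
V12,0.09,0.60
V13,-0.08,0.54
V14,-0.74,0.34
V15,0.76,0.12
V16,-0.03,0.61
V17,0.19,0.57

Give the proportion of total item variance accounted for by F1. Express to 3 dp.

0.316

SS loadings for F1 = (-0.79)² + 0.86² + 0.55² + 0.09² + (-0.08)² + (-0.74)² + 0.76² + (-0.03)² + 0.19² = 2.8429
Proportion of variance = 2.8429 / 9 = 0.3159.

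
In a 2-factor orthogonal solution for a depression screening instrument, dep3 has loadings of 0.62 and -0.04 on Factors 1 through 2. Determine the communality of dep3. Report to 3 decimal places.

h² = 0.62² + (-0.04)² = 0.3844 + 0.0016 = 0.3860

0.386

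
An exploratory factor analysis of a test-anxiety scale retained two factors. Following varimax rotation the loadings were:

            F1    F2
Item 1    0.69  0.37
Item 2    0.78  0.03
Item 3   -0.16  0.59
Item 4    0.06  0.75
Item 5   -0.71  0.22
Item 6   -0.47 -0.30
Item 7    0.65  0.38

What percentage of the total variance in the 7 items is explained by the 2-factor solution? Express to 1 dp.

51.3%

SS loadings by factor: 2.2612, 1.3312; total = 3.5924.
Total variance with 7 standardized items is 7, so the solution explains 3.5924/7 = 0.5132 = 51.32%.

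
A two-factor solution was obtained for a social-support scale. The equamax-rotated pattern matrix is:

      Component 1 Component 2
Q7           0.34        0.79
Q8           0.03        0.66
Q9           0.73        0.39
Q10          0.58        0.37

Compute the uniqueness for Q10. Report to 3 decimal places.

0.527

h² = 0.58² + 0.37² = 0.3364 + 0.1369 = 0.4733
Uniqueness u² = 1 − h² = 1 − 0.4733 = 0.5267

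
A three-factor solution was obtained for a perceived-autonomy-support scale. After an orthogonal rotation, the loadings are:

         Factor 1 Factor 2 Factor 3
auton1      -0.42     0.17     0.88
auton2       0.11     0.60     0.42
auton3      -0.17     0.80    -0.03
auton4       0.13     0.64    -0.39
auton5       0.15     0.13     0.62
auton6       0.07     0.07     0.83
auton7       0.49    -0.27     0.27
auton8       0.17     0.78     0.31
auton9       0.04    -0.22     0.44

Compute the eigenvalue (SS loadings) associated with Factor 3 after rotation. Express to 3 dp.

SS loadings for Factor 3 = 0.88² + 0.42² + (-0.03)² + (-0.39)² + 0.62² + 0.83² + 0.27² + 0.31² + 0.44² = 0.7744 + 0.1764 + 0.0009 + 0.1521 + 0.3844 + 0.6889 + 0.0729 + 0.0961 + 0.1936 = 2.5397

2.540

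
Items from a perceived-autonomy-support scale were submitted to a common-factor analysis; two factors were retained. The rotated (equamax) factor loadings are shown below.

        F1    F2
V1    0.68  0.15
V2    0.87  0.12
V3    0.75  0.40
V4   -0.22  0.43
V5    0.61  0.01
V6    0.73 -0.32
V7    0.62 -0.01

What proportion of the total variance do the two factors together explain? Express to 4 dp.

SS loadings by factor: 3.1196, 0.4844; total = 3.6040.
Total variance with 7 standardized items is 7, so the solution explains 3.6040/7 = 0.5149.

0.5149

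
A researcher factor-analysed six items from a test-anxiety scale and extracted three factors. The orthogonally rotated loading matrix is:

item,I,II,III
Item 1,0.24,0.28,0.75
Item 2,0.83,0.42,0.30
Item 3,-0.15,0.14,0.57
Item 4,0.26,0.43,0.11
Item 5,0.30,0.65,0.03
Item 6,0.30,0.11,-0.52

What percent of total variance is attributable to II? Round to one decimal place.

SS loadings for II = 0.28² + 0.42² + 0.14² + 0.43² + 0.65² + 0.11² = 0.8939
With 6 standardized items, total variance = 6. Proportion = 0.8939/6 = 0.1490 → 14.90%.

14.9%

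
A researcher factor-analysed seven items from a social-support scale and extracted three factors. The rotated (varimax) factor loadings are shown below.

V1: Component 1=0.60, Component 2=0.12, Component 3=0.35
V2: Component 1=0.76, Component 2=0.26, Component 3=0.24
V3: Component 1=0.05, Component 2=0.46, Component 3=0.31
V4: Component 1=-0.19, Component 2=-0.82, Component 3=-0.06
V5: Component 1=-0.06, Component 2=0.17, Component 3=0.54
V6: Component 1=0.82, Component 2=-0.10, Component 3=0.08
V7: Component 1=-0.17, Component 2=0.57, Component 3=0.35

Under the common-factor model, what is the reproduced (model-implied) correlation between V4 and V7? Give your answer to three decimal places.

-0.456

r̂ = Σ λ_i·λ_j across factors = (-0.19)(-0.17) + (-0.82)(0.57) + (-0.06)(0.35)
  = +0.0323 -0.4674 -0.0210 = -0.4561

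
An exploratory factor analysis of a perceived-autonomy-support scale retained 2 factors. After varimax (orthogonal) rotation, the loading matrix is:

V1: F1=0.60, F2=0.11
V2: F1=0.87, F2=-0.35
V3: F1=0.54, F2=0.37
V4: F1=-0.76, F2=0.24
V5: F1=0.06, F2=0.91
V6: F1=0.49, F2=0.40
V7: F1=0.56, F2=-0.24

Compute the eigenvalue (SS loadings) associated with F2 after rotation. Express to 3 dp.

1.375

SS loadings for F2 = 0.11² + (-0.35)² + 0.37² + 0.24² + 0.91² + 0.40² + (-0.24)² = 0.0121 + 0.1225 + 0.1369 + 0.0576 + 0.8281 + 0.1600 + 0.0576 = 1.3748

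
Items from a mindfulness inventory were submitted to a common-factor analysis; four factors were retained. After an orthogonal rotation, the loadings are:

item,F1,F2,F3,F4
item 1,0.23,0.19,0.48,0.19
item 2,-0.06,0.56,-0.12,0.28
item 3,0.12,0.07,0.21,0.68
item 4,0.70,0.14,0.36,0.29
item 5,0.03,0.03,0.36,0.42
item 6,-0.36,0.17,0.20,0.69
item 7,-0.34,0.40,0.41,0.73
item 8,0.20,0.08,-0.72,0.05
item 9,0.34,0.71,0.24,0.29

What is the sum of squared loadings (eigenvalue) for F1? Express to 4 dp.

SS loadings for F1 = 0.23² + (-0.06)² + 0.12² + 0.70² + 0.03² + (-0.36)² + (-0.34)² + 0.20² + 0.34² = 0.0529 + 0.0036 + 0.0144 + 0.4900 + 0.0009 + 0.1296 + 0.1156 + 0.0400 + 0.1156 = 0.9626

0.9626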